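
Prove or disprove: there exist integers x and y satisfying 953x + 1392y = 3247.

x = 167, y = -112

953 and 1392 are coprime, so 953x + 1392y ranges over all of ℤ.
Euclidean algorithm: 1392 = 1·953 + 439, 953 = 2·439 + 75, 439 = 5·75 + 64, 75 = 1·64 + 11, 64 = 5·11 + 9, 11 = 1·9 + 2, 9 = 4·2 + 1, 2 = 2·1 + 0.
Back-substituting, 1 = 9 − 4·2 = 9 − 4·(11 − 1·9) = −4·11 + 5·9 = −4·11 + 5·(64 − 5·11) = 5·64 − 29·11 = 5·64 − 29·(75 − 1·64) = −29·75 + 34·64 = −29·75 + 34·(439 − 5·75) = 34·439 − 199·75 = 34·439 − 199·(953 − 2·439) = −199·953 + 432·439 = −199·953 + 432·(1392 − 1·953) = 432·1392 − 631·953; that is, 953·(-631) + 1392·432 = 1.
Multiplying through by 3247: x = (-631)·3247 = -2048857, y = 432·3247 = 1402704 is a solution.
Adding 1472·1392 to x and subtracting 1472·953 from y gives the tidier solution (167, -112).
Check: 953·167 + 1392·(-112) = 159151 − 155904 = 3247. ✓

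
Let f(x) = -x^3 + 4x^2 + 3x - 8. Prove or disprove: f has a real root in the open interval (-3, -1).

Such a root exists.

f(-3) = 46 and f(-1) = -6, which have opposite signs.
f is continuous everywhere (it is a polynomial), in particular on [-3, -1].
By the Intermediate Value Theorem, f takes the value 0 somewhere in the open interval.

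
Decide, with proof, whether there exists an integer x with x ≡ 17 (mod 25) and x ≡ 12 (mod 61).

x = 317

Since 25 and 61 share no common factor, CRT says the pair of congruences has a solution (unique mod 1525).
Any solution of the first congruence is x = 17 + 25t; substituting into the second, 25t ≡ 12 − 17 ≡ 56 (mod 61).
Since 25·22 = 550 = 9·61 + 1, the inverse of 25 mod 61 is 22.
Therefore t ≡ 22·56 = 1232 ≡ 12 (mod 61).
With t = 12: x = 17 + 25·12 = 317.
Verify: 317 = 12·25 + 17 and 317 = 5·61 + 12. ✓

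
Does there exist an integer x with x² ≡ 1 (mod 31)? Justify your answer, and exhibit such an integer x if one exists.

x = 1

Take x = 1. Then 1² = 1, and since 0 ≤ 1 < 31 this is already reduced: 1² ≡ 1 (mod 31).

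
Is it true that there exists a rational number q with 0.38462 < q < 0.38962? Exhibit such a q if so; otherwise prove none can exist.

q = 7/18

Scale by 18: the interval becomes (6.92316, 7.01316), which contains the integer 7.
Dividing back, 0.38462 < 7/18 < 0.38962, and 7/18 is rational.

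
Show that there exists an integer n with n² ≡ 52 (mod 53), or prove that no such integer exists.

Take n = 23. Then 23² = 529 = 9·53 + 52, so 23² ≡ 52 (mod 53).

n = 23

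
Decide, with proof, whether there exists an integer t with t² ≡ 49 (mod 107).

t = 100

Take t = 100. Then 100² = 10000 = 93·107 + 49, so 100² ≡ 49 (mod 107).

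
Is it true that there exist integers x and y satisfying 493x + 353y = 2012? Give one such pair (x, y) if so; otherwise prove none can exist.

x = 206, y = -282

493 and 353 are coprime, so 493x + 353y ranges over all of ℤ.
Dividing repeatedly: 493 = 1·353 + 140, 353 = 2·140 + 73, 140 = 1·73 + 67, 73 = 1·67 + 6, 67 = 11·6 + 1, 6 = 6·1 + 0.
Unwinding: 1 = 67 − 11·6 = 67 − 11·(73 − 1·67) = −11·73 + 12·67 = −11·73 + 12·(140 − 1·73) = 12·140 − 23·73 = 12·140 − 23·(353 − 2·140) = −23·353 + 58·140 = −23·353 + 58·(493 − 1·353) = 58·493 − 81·353, i.e. 493·58 + 353·(-81) = 1.
Multiplying through by 2012: x = 58·2012 = 116696, y = (-81)·2012 = -162972 is a solution.
Shifting by a multiple of (353, −493) keeps it a solution: x = 116696 − 330·353 = 206, y = -162972 + 330·493 = -282.
Check: 493·206 + 353·(-282) = 101558 − 99546 = 2012. ✓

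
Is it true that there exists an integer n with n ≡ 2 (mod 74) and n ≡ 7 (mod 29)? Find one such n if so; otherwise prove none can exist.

gcd(74, 29) = 1, so the Chinese Remainder Theorem guarantees exactly one residue class mod 2146 satisfying both.
Any solution of the first congruence is n = 2 + 74t; substituting into the second, 74t ≡ 7 − 2 ≡ 5 (mod 29).
74 ≡ 16 (mod 29), so this reads 16t ≡ 5 (mod 29). Invert 16 mod 29 by the Euclidean algorithm: 29 = 1·16 + 13, 16 = 1·13 + 3, 13 = 4·3 + 1, 3 = 3·1 + 0; back-substituting, 1 = 13 − 4·3 = 13 − 4·(16 − 1·13) = −4·16 + 5·13 = −4·16 + 5·(29 − 1·16) = 5·29 − 9·16. Hence 16·(-9) ≡ 1, so 16⁻¹ ≡ -9 ≡ 20 (mod 29).
Multiplying by 20: t ≡ 20·5 = 100 ≡ 13 (mod 29).
With t = 13: n = 2 + 74·13 = 964.
Check: 964 mod 74 = 2, 964 mod 29 = 7. ✓

n = 964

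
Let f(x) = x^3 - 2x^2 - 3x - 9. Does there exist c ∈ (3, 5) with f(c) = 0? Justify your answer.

Yes, such a c exists.

f(3) = -9 and f(5) = 51, which have opposite signs.
Since f is a polynomial it is continuous on [3, 5].
By the Intermediate Value Theorem f must vanish at some point of (3, 5).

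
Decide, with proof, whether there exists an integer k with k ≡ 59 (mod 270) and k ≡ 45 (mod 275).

There is no such integer.

Reduce both congruences modulo 5, which divides 270 and 275: they say k ≡ 59 (mod 5) and k ≡ 45 (mod 5).
However 59 ≡ 4 and 45 ≡ 0 (mod 5), and 4 ≠ 0.
So no integer satisfies both congruences.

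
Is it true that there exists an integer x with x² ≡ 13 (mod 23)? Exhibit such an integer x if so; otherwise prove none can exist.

x = 17 works: 17² = 289, and 289 − 13 = 276 = 12·23.

x = 17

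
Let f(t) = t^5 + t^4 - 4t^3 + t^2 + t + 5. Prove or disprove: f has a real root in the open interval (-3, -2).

Such a root exists.

f(-3) = -43 and f(-2) = 23, which have opposite signs.
Since f is a polynomial it is continuous on [-3, -2].
By the Intermediate Value Theorem f must vanish at some point of (-3, -2).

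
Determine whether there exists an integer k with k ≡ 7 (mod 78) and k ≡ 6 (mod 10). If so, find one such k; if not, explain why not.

Reduce both congruences modulo 2, which divides 78 and 10: they say k ≡ 7 (mod 2) and k ≡ 6 (mod 2).
These are incompatible: 7 − 6 = 1 is not divisible by 2.
So no integer satisfies both congruences.

No, no such integer exists.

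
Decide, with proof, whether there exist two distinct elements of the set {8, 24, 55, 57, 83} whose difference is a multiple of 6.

Two integers differ by a multiple of 6 exactly when they have the same residue mod 6. The residues are 8↦2, 24↦0, 55↦1, 57↦3, 83↦5.
All 5 residues are distinct, so no two elements differ by a multiple of 6.

There is no such pair.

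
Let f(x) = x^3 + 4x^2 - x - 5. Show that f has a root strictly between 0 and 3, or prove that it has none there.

f(0) = -5 and f(3) = 55, which have opposite signs.
Since f is a polynomial it is continuous on [0, 3].
By the Intermediate Value Theorem f must vanish at some point of (0, 3).

Yes, f has a root in the interval.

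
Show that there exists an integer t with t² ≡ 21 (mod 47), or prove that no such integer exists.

t = 16

Take t = 16. Then 16² = 256 = 5·47 + 21, so 16² ≡ 21 (mod 47).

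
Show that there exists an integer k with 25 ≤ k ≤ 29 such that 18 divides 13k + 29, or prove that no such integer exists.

For k = 25, 26, …, 29 the values of 13k + 29 modulo 18 are 12, 7, 2, 15, 10 respectively.
Since 0 is absent from this list, 18 ∤ 13k + 29 for every k with 25 ≤ k ≤ 29.

No such integer k in that range exists.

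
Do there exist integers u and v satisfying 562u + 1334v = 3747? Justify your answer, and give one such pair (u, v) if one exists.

No, no such integers exist.

Both 562 and 1334 are divisible by gcd(562, 1334) = 2, hence so is any combination 562u + 1334v.
However 3747 leaves remainder 1 on division by 2.
Therefore 562u + 1334v = 3747 has no solution in integers.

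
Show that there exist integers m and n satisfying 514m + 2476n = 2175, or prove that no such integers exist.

No, no such integers exist.

Any value of 514m + 2476n is a multiple of gcd(514, 2476) = 2.
But 2175 is not a multiple of 2 (it leaves remainder 1).
So the equation is unsolvable over ℤ.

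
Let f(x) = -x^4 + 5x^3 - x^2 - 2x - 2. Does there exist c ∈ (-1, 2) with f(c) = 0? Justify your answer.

Yes, f has a root in the interval.

f(-1) = -7 and f(2) = 14, which have opposite signs.
Since f is a polynomial it is continuous on [-1, 2].
The Intermediate Value Theorem then guarantees some c ∈ (-1, 2) with f(c) = 0.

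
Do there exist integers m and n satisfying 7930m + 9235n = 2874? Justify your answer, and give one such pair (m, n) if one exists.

No, no such integers exist.

gcd(7930, 9235) = 5, so every integer of the form 7930m + 9235n is a multiple of 5.
But 2874 = 5·574 + 4, so 5 ∤ 2874.
Hence no integers m, n satisfy the equation.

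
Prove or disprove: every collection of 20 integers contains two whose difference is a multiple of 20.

No, the set {13, 14, 15, 16, 17, 18, 19, 20, 21, 22, 23, 24, 25, 26, 27, 28, 29, 30, 31, 32} is a counterexample.

Consider the 20 integers 13, 14, …, 32. They lie in distinct residue classes modulo 20, since 20 ≤ 20.
No two share a residue, so no pair has difference divisible by 20; the claim fails for this set.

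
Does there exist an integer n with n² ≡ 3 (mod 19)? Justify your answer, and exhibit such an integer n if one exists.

Squares mod 19 repeat after n = 9 (as (−n)² = n²); for n = 0..9 they are 0, 1, 4, 9, 16, 6, 17, 11, 7, 5.
So the quadratic residues mod 19 are {0, 1, 4, 5, 6, 7, 9, 11, 16, 17}, and 3 is not among them.
Therefore n² ≡ 3 (mod 19) has no solution.

There is no such integer.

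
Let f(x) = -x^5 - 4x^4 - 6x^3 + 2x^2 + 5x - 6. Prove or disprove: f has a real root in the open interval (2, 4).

No such root exists.

The endpoint values f(2) = -132 and f(4) = -2386 are both negative. Claim: f(x) < 0 for every x in (2, 4).
Substitute x = 2 + u, where 0 < u < 2 on the interval. Expanding, f(2 + u) = -u^5 - 14u^4 - 78u^3 - 210u^2 - 267u - 132.
All 6 nonzero coefficients of this polynomial in u are negative; hence for u > 0 the value is a sum of negative terms (the constant -132 among them).
So f is strictly negative on (2, 4); no root exists in the interval.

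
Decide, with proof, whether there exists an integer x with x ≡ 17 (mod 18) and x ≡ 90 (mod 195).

Reduce both congruences modulo 3, which divides 18 and 195: they say x ≡ 17 (mod 3) and x ≡ 90 (mod 3).
But 17 mod 3 = 2 while 90 mod 3 = 0, a contradiction.
Hence the system has no solution.

There is no such integer.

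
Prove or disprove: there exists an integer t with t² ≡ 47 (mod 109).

No such integer exists.

109 is prime, so by Euler's criterion 47 is a square mod 109 iff 47^((109−1)/2) = 47^54 ≡ 1 (mod 109).
Repeated squaring mod 109: 47^2 = 2209 ≡ 29; 47^4 ≡ 29² = 841 ≡ 78; 47^8 ≡ 78² = 6084 ≡ 89; 47^16 ≡ 89² = 7921 ≡ 73; 47^32 ≡ 73² = 5329 ≡ 97.
Since 54 = 32 + 16 + 4 + 2, 47^54 ≡ 97 · 73 · 78 · 29; multiplying out mod 109: 97·73 = 7081 ≡ 105, then 105·78 = 8190 ≡ 15, then 15·29 = 435 ≡ 108. Thus 47^54 ≡ 108 ≡ −1 (mod 109).
The value −1 means 47 is a non-residue modulo 109, so t² ≡ 47 (mod 109) is impossible.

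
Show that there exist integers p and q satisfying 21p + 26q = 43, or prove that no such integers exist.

p = 7, q = -4

21 and 26 are coprime, so 21p + 26q ranges over all of ℤ.
Euclidean algorithm: 26 = 1·21 + 5, 21 = 4·5 + 1, 5 = 5·1 + 0.
Back-substituting, 1 = 21 − 4·5 = 21 − 4·(26 − 1·21) = −4·26 + 5·21; that is, 21·5 + 26·(-4) = 1.
Scaling by 43 gives the particular solution (p, q) = (215, -172).
Subtracting 8·26 from p and adding 8·21 to q gives the tidier solution (7, -4).
Check: 21·7 + 26·(-4) = 147 − 104 = 43. ✓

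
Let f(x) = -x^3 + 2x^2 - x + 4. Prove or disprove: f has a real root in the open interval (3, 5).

No.

The endpoint values f(3) = -8 and f(5) = -76 are both negative. Claim: f(x) < 0 for every x in (3, 5).
Substitute x = 3 + u, where 0 < u < 2 on the interval. Expanding, f(3 + u) = -u^3 - 7u^2 - 16u - 8.
The nonzero coefficients here are all negative, so for u > 0 every term is negative (or zero), and the constant term -8 is strictly negative.
So f is strictly negative on (3, 5); no root exists in the interval.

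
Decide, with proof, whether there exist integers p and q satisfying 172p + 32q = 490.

There are no such integers.

Any value of 172p + 32q is a multiple of gcd(172, 32) = 4.
But 490 is not a multiple of 4 (it leaves remainder 2).
So the equation is unsolvable over ℤ.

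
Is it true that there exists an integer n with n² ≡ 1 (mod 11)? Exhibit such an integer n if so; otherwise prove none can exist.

n = 10

Take n = 10. Then 10² = 100 = 9·11 + 1, so 10² ≡ 1 (mod 11).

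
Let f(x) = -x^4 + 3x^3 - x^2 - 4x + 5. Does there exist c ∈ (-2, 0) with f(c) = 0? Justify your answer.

Yes, such a c exists.

f(-2) = -31 and f(0) = 5, which have opposite signs.
As a polynomial, f is continuous on every closed interval.
By the Intermediate Value Theorem, f takes the value 0 somewhere in the open interval.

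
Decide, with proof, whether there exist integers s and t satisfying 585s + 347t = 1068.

s = 299, t = -501

Since gcd(585, 347) = 1, every integer is an integer combination of 585 and 347.
Euclidean algorithm: 585 = 1·347 + 238, 347 = 1·238 + 109, 238 = 2·109 + 20, 109 = 5·20 + 9, 20 = 2·9 + 2, 9 = 4·2 + 1, 2 = 2·1 + 0.
Unwinding: 1 = 9 − 4·2 = 9 − 4·(20 − 2·9) = −4·20 + 9·9 = −4·20 + 9·(109 − 5·20) = 9·109 − 49·20 = 9·109 − 49·(238 − 2·109) = −49·238 + 107·109 = −49·238 + 107·(347 − 1·238) = 107·347 − 156·238 = 107·347 − 156·(585 − 1·347) = −156·585 + 263·347, i.e. 585·(-156) + 347·263 = 1.
Scaling by 1068 gives the particular solution (s, t) = (-166608, 280884).
Adding 481·347 to s and subtracting 481·585 from t gives the tidier solution (299, -501).
Check: 585·299 + 347·(-501) = 174915 − 173847 = 1068. ✓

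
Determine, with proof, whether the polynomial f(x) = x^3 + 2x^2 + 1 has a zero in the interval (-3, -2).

Such a root exists.

f(-3) = -8 and f(-2) = 1, which have opposite signs.
f is continuous everywhere (it is a polynomial), in particular on [-3, -2].
By the Intermediate Value Theorem f must vanish at some point of (-3, -2).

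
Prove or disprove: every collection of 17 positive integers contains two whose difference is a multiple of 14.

Yes, this is always true.

Partition the integers by their residue mod 14; there are 14 classes.
Since 17 > 14, two of the 17 integers must share a residue class by the pigeonhole principle; call them a and b.
Their difference a − b is then a multiple of 14.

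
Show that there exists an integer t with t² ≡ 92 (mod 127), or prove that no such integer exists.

No such integer exists.

127 is prime, so by Euler's criterion 92 is a square mod 127 iff 92^((127−1)/2) = 92^63 ≡ 1 (mod 127).
Squaring successively (mod 127): 92^2 = 8464 ≡ 82; 92^4 ≡ 82² = 6724 ≡ 120; 92^8 ≡ 120² = 14400 ≡ 49; 92^16 ≡ 49² = 2401 ≡ 115; 92^32 ≡ 115² = 13225 ≡ 17.
Since 63 = 32 + 16 + 8 + 4 + 2 + 1, 92^63 ≡ 17 · 115 · 49 · 120 · 82 · 92; multiplying out mod 127: 17·115 = 1955 ≡ 50, then 50·49 = 2450 ≡ 37, then 37·120 = 4440 ≡ 122, then 122·82 = 10004 ≡ 98, then 98·92 = 9016 ≡ 126. Thus 92^63 ≡ 126 ≡ −1 (mod 127).
The value −1 means 92 is a non-residue modulo 127, so t² ≡ 92 (mod 127) is impossible.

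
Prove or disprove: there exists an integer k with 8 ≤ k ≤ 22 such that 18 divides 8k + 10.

Try k = 10: 8·10 + 10 = 90 = 5·18, which is divisible by 18.

k = 10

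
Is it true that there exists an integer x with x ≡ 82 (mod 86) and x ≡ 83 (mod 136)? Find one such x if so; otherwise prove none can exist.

There is no such integer.

Reduce both congruences modulo 2, which divides 86 and 136: they say x ≡ 82 (mod 2) and x ≡ 83 (mod 2).
These are incompatible: 82 − 83 = -1 is not divisible by 2.
Hence the system has no solution.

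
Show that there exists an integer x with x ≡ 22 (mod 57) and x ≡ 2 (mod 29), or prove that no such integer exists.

Since 57 and 29 share no common factor, CRT says the pair of congruences has a solution (unique mod 1653).
Write x = 22 + 57t and require 22 + 57t ≡ 2 (mod 29), i.e. 57t ≡ 9 (mod 29).
57 ≡ 28 (mod 29), so this reads 28t ≡ 9 (mod 29). Note 28·28 = 784 ≡ 1 (mod 29) (as 784 − 1 = 27·29), so 28⁻¹ ≡ 28.
Therefore t ≡ 28·9 = 252 ≡ 20 (mod 29).
Taking t = 20 gives x = 22 + 57·20 = 1162.
Verify: 1162 = 20·57 + 22 and 1162 = 40·29 + 2. ✓

x = 1162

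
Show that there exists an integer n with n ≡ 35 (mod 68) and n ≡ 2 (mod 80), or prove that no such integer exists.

Reduce both congruences modulo 4, which divides 68 and 80: they say n ≡ 35 (mod 4) and n ≡ 2 (mod 4).
But 35 mod 4 = 3 while 2 mod 4 = 2, a contradiction.
Therefore no such n exists.

No such integer exists.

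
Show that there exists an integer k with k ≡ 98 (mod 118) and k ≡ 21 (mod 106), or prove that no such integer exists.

Reduce both congruences modulo 2, which divides 118 and 106: they say k ≡ 98 (mod 2) and k ≡ 21 (mod 2).
However 98 ≡ 0 and 21 ≡ 1 (mod 2), and 0 ≠ 1.
Hence the system has no solution.

There is no such integer.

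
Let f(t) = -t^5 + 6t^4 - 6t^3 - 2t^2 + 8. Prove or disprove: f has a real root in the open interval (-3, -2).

No such root exists.

f(-3) = 881 and f(-2) = 176, both positive, so a sign-change argument is unavailable; we show f keeps this sign on the whole interval.
Shift to the endpoint -2: with t = -2 − u (0 < u < 1), one computes f(-2 − u) = u^5 + 16u^4 + 94u^3 + 258u^2 + 336u + 176.
All 6 nonzero coefficients of this polynomial in u are positive; hence for u > 0 the value is a sum of positive terms (the constant 176 among them).
Therefore f(t) > 0 throughout (-3, -2), and f has no zero there.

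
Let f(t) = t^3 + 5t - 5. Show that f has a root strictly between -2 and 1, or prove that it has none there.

f(-2) = -23 and f(1) = 1, which have opposite signs.
As a polynomial, f is continuous on every closed interval.
By the Intermediate Value Theorem, f takes the value 0 somewhere in the open interval.

Yes, f has a root in the interval.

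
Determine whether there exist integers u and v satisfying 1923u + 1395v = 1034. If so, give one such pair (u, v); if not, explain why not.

gcd(1923, 1395) = 3, so every integer of the form 1923u + 1395v is a multiple of 3.
However 1034 leaves remainder 2 on division by 3.
So the equation is unsolvable over ℤ.

No such integers exist.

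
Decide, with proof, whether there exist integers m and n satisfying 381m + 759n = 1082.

Both 381 and 759 are divisible by gcd(381, 759) = 3, hence so is any combination 381m + 759n.
However 1082 leaves remainder 2 on division by 3.
Therefore 381m + 759n = 1082 has no solution in integers.

There are no such integers.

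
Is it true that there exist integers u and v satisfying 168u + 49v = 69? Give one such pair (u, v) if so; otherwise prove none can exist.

There are no such integers.

Any value of 168u + 49v is a multiple of gcd(168, 49) = 7.
However 69 leaves remainder 6 on division by 7.
Hence no integers u, v satisfy the equation.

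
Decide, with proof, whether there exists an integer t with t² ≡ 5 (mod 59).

Take t = 51. Then 51² = 2601 = 44·59 + 5, so 51² ≡ 5 (mod 59).

t = 51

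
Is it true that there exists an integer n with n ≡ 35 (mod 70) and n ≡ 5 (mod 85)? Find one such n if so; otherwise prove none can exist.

n = 175

gcd(70, 85) = 5. A simultaneous solution exists iff 35 ≡ 5 (mod 5); here 35 mod 5 = 0 = 5 mod 5, so it does.
The integers ≡ 35 (mod 70) are 35, 105, 175, …; their remainders mod 85 are 35, 20, 5, so n = 175 is the first that is ≡ 5 (mod 85).
Check: 175 mod 70 = 35, 175 mod 85 = 5. ✓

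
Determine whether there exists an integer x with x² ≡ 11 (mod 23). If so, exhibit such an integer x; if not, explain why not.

There is no such integer.

23 is prime, so by Euler's criterion 11 is a square mod 23 iff 11^((23−1)/2) = 11^11 ≡ 1 (mod 23).
Repeated squaring mod 23: 11^2 = 121 ≡ 6; 11^4 ≡ 6² = 36 ≡ 13; 11^8 ≡ 13² = 169 ≡ 8.
Since 11 = 8 + 2 + 1, 11^11 ≡ 8 · 6 · 11; multiplying out mod 23: 8·6 = 48 ≡ 2, then 2·11 = 22 ≡ 22. Thus 11^11 ≡ 22 ≡ −1 (mod 23).
The value −1 means 11 is a non-residue modulo 23, so x² ≡ 11 (mod 23) is impossible.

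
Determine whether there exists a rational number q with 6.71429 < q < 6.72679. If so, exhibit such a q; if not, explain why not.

q = 121/18

Multiplying by 18: 18·6.71429 = 120.85722 and 18·6.72679 = 121.08222, so the integer 121 lies strictly between them.
Dividing back, 6.71429 < 121/18 < 6.72679, and 121/18 is rational.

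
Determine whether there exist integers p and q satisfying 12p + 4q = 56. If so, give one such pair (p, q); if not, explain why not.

Since gcd(12, 4) = 4 and 56 = 4·14, Bézout's identity guarantees a solution.
Dividing through by 4 reduces the equation to 3p + 1q = 14.
With a unit coefficient on q, (p, q) = (0, 14) is an immediate solution.
Indeed 12·0 + 4·14 = 0 + 56 = 56.

p = 0, q = 14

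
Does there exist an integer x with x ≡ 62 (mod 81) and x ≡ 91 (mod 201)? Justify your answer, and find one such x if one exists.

No, no such integer exists.

gcd(81, 201) = 3. If x ≡ 62 (mod 81) and x ≡ 91 (mod 201), then x ≡ 62 (mod 3) and x ≡ 91 (mod 3).
However 62 ≡ 2 and 91 ≡ 1 (mod 3), and 2 ≠ 1.
So no integer satisfies both congruences.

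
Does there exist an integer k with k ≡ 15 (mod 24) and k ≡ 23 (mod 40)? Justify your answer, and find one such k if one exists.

gcd(24, 40) = 8. A simultaneous solution exists iff 15 ≡ 23 (mod 8); here 15 mod 8 = 7 = 23 mod 8, so it does.
List candidates k ≡ 15 (mod 24): 15, 39, 63. Modulo 40 these are 15, 39, 23; 63 gives 23 as required.
Check: 63 mod 24 = 15, 63 mod 40 = 23. ✓

k = 63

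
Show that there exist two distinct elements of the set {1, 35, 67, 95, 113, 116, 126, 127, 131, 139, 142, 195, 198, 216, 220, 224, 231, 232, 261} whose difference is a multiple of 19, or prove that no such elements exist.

No, no such pair exists.

Two integers differ by a multiple of 19 exactly when they have the same residue mod 19. The residues are 1↦1, 35↦16, 67↦10, 95↦0, 113↦18, 116↦2, 126↦12, 127↦13, 131↦17, 139↦6, 142↦9, 195↦5, 198↦8, 216↦7, 220↦11, 224↦15, 231↦3, 232↦4, 261↦14.
No residue repeats among the 19 elements, so no pair has difference ≡ 0 (mod 19).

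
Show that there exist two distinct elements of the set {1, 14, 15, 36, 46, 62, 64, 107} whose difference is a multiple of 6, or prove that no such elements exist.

Both 14 and 62 leave remainder 2 on division by 6; their difference 48 = 8·6 is a multiple of 6.

The pair (14, 62) works.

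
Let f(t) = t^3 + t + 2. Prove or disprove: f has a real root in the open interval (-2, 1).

f(-2) = -8 and f(1) = 4, which have opposite signs.
Since f is a polynomial it is continuous on [-2, 1].
By the Intermediate Value Theorem f must vanish at some point of (-2, 1).

Such a root exists.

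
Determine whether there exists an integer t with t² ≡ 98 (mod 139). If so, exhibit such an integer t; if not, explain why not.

139 is prime, so by Euler's criterion 98 is a square mod 139 iff 98^((139−1)/2) = 98^69 ≡ 1 (mod 139).
Squaring successively (mod 139): 98^2 = 9604 ≡ 13; 98^4 ≡ 13² = 169 ≡ 30; 98^8 ≡ 30² = 900 ≡ 66; 98^16 ≡ 66² = 4356 ≡ 47; 98^32 ≡ 47² = 2209 ≡ 124; 98^64 ≡ 124² = 15376 ≡ 86.
Since 69 = 64 + 4 + 1, 98^69 ≡ 86 · 30 · 98; multiplying out mod 139: 86·30 = 2580 ≡ 78, then 78·98 = 7644 ≡ 138. Thus 98^69 ≡ 138 ≡ −1 (mod 139).
By Euler's criterion 98 is a quadratic non-residue mod 139: no t satisfies t² ≡ 98 (mod 139).

No, no such integer exists.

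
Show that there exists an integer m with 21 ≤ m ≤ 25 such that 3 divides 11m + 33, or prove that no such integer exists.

m = 21

m = 21 works, since 11·21 + 33 = 264 = 88·3.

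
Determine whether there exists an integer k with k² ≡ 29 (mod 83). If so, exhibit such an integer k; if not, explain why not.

k = 19

Take k = 19. Then 19² = 361 = 4·83 + 29, so 19² ≡ 29 (mod 83).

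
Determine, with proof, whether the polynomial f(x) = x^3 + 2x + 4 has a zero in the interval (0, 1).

Evaluate at the endpoints: f(0) = 4, f(1) = 7 — same sign (positive).
The derivative f'(x) = 3x^2 + 2 is a quadratic with discriminant 0² − 4·3·2 = -24 < 0; it never vanishes, so it is always positive (sign of the leading coefficient).
So f is strictly increasing; between 0 and 1 its values lie between f(0) = 4 and f(1) = 7, all positive. Therefore f has no root in (0, 1).

No.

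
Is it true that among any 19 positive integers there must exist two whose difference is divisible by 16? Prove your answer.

Yes.

Each integer lies in one of the 16 residue classes modulo 16.
Since 19 > 16, two of the 19 integers must share a residue class by the pigeonhole principle; call them a and b.
Then a ≡ b (mod 16), i.e. 16 ∣ (a − b).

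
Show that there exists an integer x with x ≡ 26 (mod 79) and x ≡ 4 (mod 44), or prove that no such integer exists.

The moduli 79 and 44 are coprime, so by the Chinese Remainder Theorem a unique solution modulo 3476 exists.
Write x = 26 + 79t and require 26 + 79t ≡ 4 (mod 44), i.e. 79t ≡ 22 (mod 44).
79 ≡ 35 (mod 44), so this reads 35t ≡ 22 (mod 44). Since 35·39 = 1365 = 31·44 + 1, the inverse of 35 mod 44 is 39.
Multiplying by 39: t ≡ 39·22 = 858 ≡ 22 (mod 44).
With t = 22: x = 26 + 79·22 = 1764.
Check: 1764 mod 79 = 26, 1764 mod 44 = 4. ✓

x = 1764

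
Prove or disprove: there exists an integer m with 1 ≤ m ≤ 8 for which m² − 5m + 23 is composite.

The values for m = 1, 2, …, 8 are 19, 17, 17, 19, 23, 29, 37, 47, and each of these is prime.
So no value in the range makes the expression composite.

No such integer m in that range exists.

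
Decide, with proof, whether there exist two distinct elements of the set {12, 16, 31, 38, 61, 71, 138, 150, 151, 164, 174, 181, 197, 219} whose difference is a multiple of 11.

Reduce each element mod 11: 12↦1, 16↦5, 31↦9, 38↦5, 61↦6, 71↦5, 138↦6, 150↦7, 151↦8, 164↦10, 174↦9, 181↦5, 197↦10, 219↦10. The residue 5 repeats (at 16 and 38), and 38 − 16 = 22 = 2·11.

16 and 38 are such a pair.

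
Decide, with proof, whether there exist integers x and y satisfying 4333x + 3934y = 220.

Any value of 4333x + 3934y is a multiple of gcd(4333, 3934) = 7.
But 220 = 7·31 + 3, so 7 ∤ 220.
Therefore 4333x + 3934y = 220 has no solution in integers.

There are no such integers.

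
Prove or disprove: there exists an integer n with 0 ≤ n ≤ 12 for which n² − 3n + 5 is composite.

At n = 4: 4² − 3·4 + 5 = 9 = 3·3, which is composite.

n = 4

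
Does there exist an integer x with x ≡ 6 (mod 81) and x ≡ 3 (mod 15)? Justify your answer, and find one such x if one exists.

x = 168

The moduli are not coprime: gcd(81, 15) = 3. Compatibility requires 3 ∣ (3 − 6) = -3, which holds, so solutions exist.
The integers ≡ 6 (mod 81) are 6, 87, 168, …; their remainders mod 15 are 6, 12, 3, so x = 168 is the first that is ≡ 3 (mod 15).
Verify: 168 = 2·81 + 6 and 168 = 11·15 + 3. ✓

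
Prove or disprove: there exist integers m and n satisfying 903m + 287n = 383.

gcd(903, 287) = 7, so every integer of the form 903m + 287n is a multiple of 7.
But 383 = 7·54 + 5, so 7 ∤ 383.
Hence no integers m, n satisfy the equation.

No such integers exist.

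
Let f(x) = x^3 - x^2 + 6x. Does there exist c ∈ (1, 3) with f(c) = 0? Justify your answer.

f has no root in that interval.

Evaluate at the endpoints: f(1) = 6, f(3) = 36 — same sign (positive).
The derivative f'(x) = 3x^2 - 2x + 6 is a quadratic with discriminant (-2)² − 4·3·6 = -68 < 0; it never vanishes, so it is always positive (sign of the leading coefficient).
Hence f is strictly increasing on ℝ, and in particular on [1, 3]. A strictly monotone function with same-sign endpoint values stays positive on the whole interval, so f has no zero in (1, 3).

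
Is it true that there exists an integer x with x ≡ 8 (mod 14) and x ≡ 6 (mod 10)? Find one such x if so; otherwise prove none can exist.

x = 36

gcd(14, 10) = 2. A simultaneous solution exists iff 8 ≡ 6 (mod 2); here 8 mod 2 = 0 = 6 mod 2, so it does.
Step through x = 8, 8 + 14, 8 + 2·14, …: the values 8, 22, 36 reduce mod 10 to 8, 2, 6. The value 36 hits 6.
Indeed 36 ≡ 8 (mod 14) and 36 ≡ 6 (mod 10).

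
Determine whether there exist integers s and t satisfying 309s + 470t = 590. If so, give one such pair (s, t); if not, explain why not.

s = 370, t = -242

Since gcd(309, 470) = 1, every integer is an integer combination of 309 and 470.
Euclidean algorithm: 470 = 1·309 + 161, 309 = 1·161 + 148, 161 = 1·148 + 13, 148 = 11·13 + 5, 13 = 2·5 + 3, 5 = 1·3 + 2, 3 = 1·2 + 1, 2 = 2·1 + 0.
Unwinding: 1 = 3 − 1·2 = 3 − (5 − 1·3) = −5 + 2·3 = −5 + 2·(13 − 2·5) = 2·13 − 5·5 = 2·13 − 5·(148 − 11·13) = −5·148 + 57·13 = −5·148 + 57·(161 − 1·148) = 57·161 − 62·148 = 57·161 − 62·(309 − 1·161) = −62·309 + 119·161 = −62·309 + 119·(470 − 1·309) = 119·470 − 181·309, i.e. 309·(-181) + 470·119 = 1.
Times 590: 309·(-106790) + 470·70210 = 590, so (-106790, 70210) solves it.
Shifting by a multiple of (470, −309) keeps it a solution: s = -106790 + 228·470 = 370, t = 70210 − 228·309 = -242.
Indeed 309·370 + 470·(-242) = 114330 − 113740 = 590.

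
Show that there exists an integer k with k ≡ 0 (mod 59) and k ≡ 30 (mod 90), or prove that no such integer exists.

k = 3540

Since 59 and 90 share no common factor, CRT says the pair of congruences has a solution (unique mod 5310).
Write k = 0 + 59t and require 0 + 59t ≡ 30 (mod 90), i.e. 59t ≡ 30 (mod 90).
To invert 59 modulo 90: 90 = 1·59 + 31, 59 = 1·31 + 28, 31 = 1·28 + 3, 28 = 9·3 + 1, 3 = 3·1 + 0, and unwinding, 1 = 28 − 9·3 = 28 − 9·(31 − 1·28) = −9·31 + 10·28 = −9·31 + 10·(59 − 1·31) = 10·59 − 19·31 = 10·59 − 19·(90 − 1·59) = −19·90 + 29·59. Thus 59⁻¹ ≡ 29 (mod 90).
Multiplying by 29: t ≡ 29·30 = 870 ≡ 60 (mod 90).
Taking t = 60 gives k = 0 + 59·60 = 3540.
Check: 3540 mod 59 = 0, 3540 mod 90 = 30. ✓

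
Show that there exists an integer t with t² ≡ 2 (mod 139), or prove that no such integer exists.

139 is prime, so by Euler's criterion 2 is a square mod 139 iff 2^((139−1)/2) = 2^69 ≡ 1 (mod 139).
Repeated squaring mod 139: 2^2 = 4 ≡ 4; 2^4 ≡ 4² = 16 ≡ 16; 2^8 ≡ 16² = 256 ≡ 117; 2^16 ≡ 117² = 13689 ≡ 67; 2^32 ≡ 67² = 4489 ≡ 41; 2^64 ≡ 41² = 1681 ≡ 13.
Since 69 = 64 + 4 + 1, 2^69 ≡ 13 · 16 · 2; multiplying out mod 139: 13·16 = 208 ≡ 69, then 69·2 = 138 ≡ 138. Thus 2^69 ≡ 138 ≡ −1 (mod 139).
By Euler's criterion 2 is a quadratic non-residue mod 139: no t satisfies t² ≡ 2 (mod 139).

There is no such integer.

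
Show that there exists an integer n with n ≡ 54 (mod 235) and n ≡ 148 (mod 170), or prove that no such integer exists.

gcd(235, 170) = 5. If n ≡ 54 (mod 235) and n ≡ 148 (mod 170), then n ≡ 54 (mod 5) and n ≡ 148 (mod 5).
However 54 ≡ 4 and 148 ≡ 3 (mod 5), and 4 ≠ 3.
Hence the system has no solution.

There is no such integer.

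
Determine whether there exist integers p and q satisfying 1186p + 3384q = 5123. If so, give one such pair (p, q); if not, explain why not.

gcd(1186, 3384) = 2, so every integer of the form 1186p + 3384q is a multiple of 2.
However 5123 leaves remainder 1 on division by 2.
Therefore 1186p + 3384q = 5123 has no solution in integers.

There are no such integers.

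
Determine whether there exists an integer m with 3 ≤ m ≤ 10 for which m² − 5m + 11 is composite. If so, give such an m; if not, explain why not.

m = 8

At m = 8: 8² − 5·8 + 11 = 35 = 5·7, which is composite.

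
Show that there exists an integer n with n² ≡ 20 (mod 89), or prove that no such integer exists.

n = 38

n = 38 works: 38² = 1444, and 1444 − 20 = 1424 = 16·89.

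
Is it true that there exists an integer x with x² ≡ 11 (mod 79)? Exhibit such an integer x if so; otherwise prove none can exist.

x = 66 works: 66² = 4356, and 4356 − 11 = 4345 = 55·79.

x = 66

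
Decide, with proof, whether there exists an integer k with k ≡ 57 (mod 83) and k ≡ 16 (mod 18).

k = 970

The moduli 83 and 18 are coprime, so by the Chinese Remainder Theorem a unique solution modulo 1494 exists.
Any solution of the first congruence is k = 57 + 83t; substituting into the second, 83t ≡ 16 − 57 ≡ 13 (mod 18).
83 ≡ 11 (mod 18), so this reads 11t ≡ 13 (mod 18). Invert 11 mod 18 by the Euclidean algorithm: 18 = 1·11 + 7, 11 = 1·7 + 4, 7 = 1·4 + 3, 4 = 1·3 + 1, 3 = 3·1 + 0; back-substituting, 1 = 4 − 1·3 = 4 − (7 − 1·4) = −7 + 2·4 = −7 + 2·(11 − 1·7) = 2·11 − 3·7 = 2·11 − 3·(18 − 1·11) = −3·18 + 5·11. Hence 11·5 ≡ 1, so 11⁻¹ ≡ 5 (mod 18).
Multiplying by 5: t ≡ 5·13 = 65 ≡ 11 (mod 18).
Taking t = 11 gives k = 57 + 83·11 = 970.
Check: 970 mod 83 = 57, 970 mod 18 = 16. ✓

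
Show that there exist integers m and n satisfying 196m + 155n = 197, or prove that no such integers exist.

m = 122, n = -153

Since gcd(196, 155) = 1, every integer is an integer combination of 196 and 155.
Dividing repeatedly: 196 = 1·155 + 41, 155 = 3·41 + 32, 41 = 1·32 + 9, 32 = 3·9 + 5, 9 = 1·5 + 4, 5 = 1·4 + 1, 4 = 4·1 + 0.
Working back up the chain: 1 = 5 − 1·4 = 5 − (9 − 1·5) = −9 + 2·5 = −9 + 2·(32 − 3·9) = 2·32 − 7·9 = 2·32 − 7·(41 − 1·32) = −7·41 + 9·32 = −7·41 + 9·(155 − 3·41) = 9·155 − 34·41 = 9·155 − 34·(196 − 1·155) = −34·196 + 43·155. So 196·(-34) + 155·43 = 1.
Scaling by 197 gives the particular solution (m, n) = (-6698, 8471).
The general solution is m = -6698 + 155k, n = 8471 − 196k; taking k = 44 gives the smaller pair m = 122, n = -153.
Check: 196·122 + 155·(-153) = 23912 − 23715 = 197. ✓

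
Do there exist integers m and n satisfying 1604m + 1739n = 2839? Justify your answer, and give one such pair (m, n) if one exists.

1604 and 1739 are coprime, so 1604m + 1739n ranges over all of ℤ.
Dividing repeatedly: 1739 = 1·1604 + 135, 1604 = 11·135 + 119, 135 = 1·119 + 16, 119 = 7·16 + 7, 16 = 2·7 + 2, 7 = 3·2 + 1, 2 = 2·1 + 0.
Unwinding: 1 = 7 − 3·2 = 7 − 3·(16 − 2·7) = −3·16 + 7·7 = −3·16 + 7·(119 − 7·16) = 7·119 − 52·16 = 7·119 − 52·(135 − 1·119) = −52·135 + 59·119 = −52·135 + 59·(1604 − 11·135) = 59·1604 − 701·135 = 59·1604 − 701·(1739 − 1·1604) = −701·1739 + 760·1604, i.e. 1604·760 + 1739·(-701) = 1.
Times 2839: 1604·2157640 + 1739·(-1990139) = 2839, so (2157640, -1990139) solves it.
Shifting by a multiple of (1739, −1604) keeps it a solution: m = 2157640 − 1240·1739 = 1280, n = -1990139 + 1240·1604 = -1179.
Indeed 1604·1280 + 1739·(-1179) = 2053120 − 2050281 = 2839.

m = 1280, n = -1179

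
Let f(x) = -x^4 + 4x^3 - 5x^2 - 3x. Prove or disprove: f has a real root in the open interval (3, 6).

No.

f(3) = -27 and f(6) = -630, both negative, so a sign-change argument is unavailable; we show f keeps this sign on the whole interval.
Shift to the endpoint 3: with x = 3 + u (0 < u < 3), one computes f(3 + u) = -u^4 - 8u^3 - 23u^2 - 33u - 27.
All 5 nonzero coefficients of this polynomial in u are negative; hence for u > 0 the value is a sum of negative terms (the constant -27 among them).
So f is strictly negative on (3, 6); no root exists in the interval.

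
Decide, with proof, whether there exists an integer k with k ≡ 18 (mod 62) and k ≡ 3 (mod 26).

No such integer exists.

Reduce both congruences modulo 2, which divides 62 and 26: they say k ≡ 18 (mod 2) and k ≡ 3 (mod 2).
These are incompatible: 18 − 3 = 15 is not divisible by 2.
Therefore no such k exists.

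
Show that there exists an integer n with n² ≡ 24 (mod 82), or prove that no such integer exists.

There is no such integer.

The prime 41 divides 82, so n² ≡ 24 (mod 82) would force n² ≡ 24 (mod 41).
41 is prime, so by Euler's criterion 24 is a square mod 41 iff 24^((41−1)/2) = 24^20 ≡ 1 (mod 41).
Repeated squaring mod 41: 24^2 = 576 ≡ 2; 24^4 ≡ 2² = 4 ≡ 4; 24^8 ≡ 4² = 16 ≡ 16; 24^16 ≡ 16² = 256 ≡ 10.
Since 20 = 16 + 4, 24^20 ≡ 10 · 4; multiplying out mod 41: 10·4 = 40 ≡ 40. Thus 24^20 ≡ 40 ≡ −1 (mod 41).
The value −1 means 24 is a non-residue modulo 41, so n² ≡ 24 (mod 41) is impossible.
So 24 is not a square mod 41, and hence 24 is not a square mod 82.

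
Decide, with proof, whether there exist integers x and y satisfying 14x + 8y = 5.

Both 14 and 8 are divisible by gcd(14, 8) = 2, hence so is any combination 14x + 8y.
But 5 is not a multiple of 2 (it leaves remainder 1).
Hence no integers x, y satisfy the equation.

No such integers exist.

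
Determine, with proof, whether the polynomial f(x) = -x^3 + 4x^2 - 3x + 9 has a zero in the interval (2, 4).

f(2) = 11 and f(4) = -3, which have opposite signs.
Since f is a polynomial it is continuous on [2, 4].
By the Intermediate Value Theorem, f takes the value 0 somewhere in the open interval.

Such a root exists.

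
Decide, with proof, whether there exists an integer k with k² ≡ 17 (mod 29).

Apply Euler's criterion with the prime 29: 17 is a quadratic residue iff 17^14 ≡ 1 (mod 29), and a non-residue iff it is ≡ −1.
Repeated squaring mod 29: 17^2 = 289 ≡ 28; 17^4 ≡ 28² = 784 ≡ 1; 17^8 ≡ 1² = 1 ≡ 1.
Since 14 = 8 + 4 + 2, 17^14 ≡ 1 · 1 · 28; multiplying out mod 29: 1·1 = 1 ≡ 1, then 1·28 = 28 ≡ 28. Thus 17^14 ≡ 28 ≡ −1 (mod 29).
The value −1 means 17 is a non-residue modulo 29, so k² ≡ 17 (mod 29) is impossible.

No, no such integer exists.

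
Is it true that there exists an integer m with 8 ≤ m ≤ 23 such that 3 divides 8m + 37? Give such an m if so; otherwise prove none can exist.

m = 10

m = 10 works, since 8·10 + 37 = 117 = 39·3.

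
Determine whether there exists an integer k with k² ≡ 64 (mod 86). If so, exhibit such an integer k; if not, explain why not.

k = 78 works: 78² = 6084, and 6084 − 64 = 6020 = 70·86.

k = 78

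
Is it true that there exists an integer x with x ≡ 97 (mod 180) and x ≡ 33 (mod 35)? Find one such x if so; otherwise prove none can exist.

There is no such integer.

gcd(180, 35) = 5. If x ≡ 97 (mod 180) and x ≡ 33 (mod 35), then x ≡ 97 (mod 5) and x ≡ 33 (mod 5).
These are incompatible: 97 − 33 = 64 is not divisible by 5.
Hence the system has no solution.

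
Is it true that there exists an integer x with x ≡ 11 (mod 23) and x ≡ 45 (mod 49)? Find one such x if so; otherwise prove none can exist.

x = 241

gcd(23, 49) = 1, so the Chinese Remainder Theorem guarantees exactly one residue class mod 1127 satisfying both.
Write x = 11 + 23t and require 11 + 23t ≡ 45 (mod 49), i.e. 23t ≡ 34 (mod 49).
Invert 23 mod 49 by the Euclidean algorithm: 49 = 2·23 + 3, 23 = 7·3 + 2, 3 = 1·2 + 1, 2 = 2·1 + 0; back-substituting, 1 = 3 − 1·2 = 3 − (23 − 7·3) = −23 + 8·3 = −23 + 8·(49 − 2·23) = 8·49 − 17·23. Hence 23·(-17) ≡ 1, so 23⁻¹ ≡ -17 ≡ 32 (mod 49).
Therefore t ≡ 32·34 = 1088 ≡ 10 (mod 49).
With t = 10: x = 11 + 23·10 = 241.
Indeed 241 ≡ 11 (mod 23) and 241 ≡ 45 (mod 49).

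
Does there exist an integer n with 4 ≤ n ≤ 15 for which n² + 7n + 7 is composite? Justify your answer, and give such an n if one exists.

n = 7

At n = 7: 7² + 7·7 + 7 = 105 = 3·35, which is composite.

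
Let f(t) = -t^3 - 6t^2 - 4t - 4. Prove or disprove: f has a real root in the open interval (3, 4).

f has no root in that interval.

f(3) = -97 and f(4) = -180, both negative, so a sign-change argument is unavailable; we show f keeps this sign on the whole interval.
Shift to the endpoint 3: with t = 3 + u (0 < u < 1), one computes f(3 + u) = -u^3 - 15u^2 - 67u - 97.
The nonzero coefficients here are all negative, so for u > 0 every term is negative (or zero), and the constant term -97 is strictly negative.
So f is strictly negative on (3, 4); no root exists in the interval.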